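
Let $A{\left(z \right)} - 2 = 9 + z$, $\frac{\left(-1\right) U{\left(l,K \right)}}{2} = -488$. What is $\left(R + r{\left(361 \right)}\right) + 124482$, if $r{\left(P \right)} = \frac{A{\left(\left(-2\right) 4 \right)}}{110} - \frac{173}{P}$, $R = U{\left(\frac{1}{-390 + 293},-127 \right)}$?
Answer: $\frac{4981919233}{39710} \approx 1.2546 \cdot 10^{5}$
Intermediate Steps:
$U{\left(l,K \right)} = 976$ ($U{\left(l,K \right)} = \left(-2\right) \left(-488\right) = 976$)
$R = 976$
$A{\left(z \right)} = 11 + z$ ($A{\left(z \right)} = 2 + \left(9 + z\right) = 11 + z$)
$r{\left(P \right)} = \frac{3}{110} - \frac{173}{P}$ ($r{\left(P \right)} = \frac{11 - 8}{110} - \frac{173}{P} = \left(11 - 8\right) \frac{1}{110} - \frac{173}{P} = 3 \cdot \frac{1}{110} - \frac{173}{P} = \frac{3}{110} - \frac{173}{P}$)
$\left(R + r{\left(361 \right)}\right) + 124482 = \left(976 + \left(\frac{3}{110} - \frac{173}{361}\right)\right) + 124482 = \left(976 - \frac{17947}{39710}\right) + 124482 = \frac{38739013}{39710} + 124482 = \frac{4981919233}{39710}$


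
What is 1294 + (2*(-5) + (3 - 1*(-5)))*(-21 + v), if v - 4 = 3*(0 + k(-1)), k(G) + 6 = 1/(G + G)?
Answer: 1367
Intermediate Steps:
k(G) = -6 + 1/(2*G) (k(G) = -6 + 1/(G + G) = -6 + 1/(2*G))
v = -31/2 (v = 4 + 3*(0 + (-6 + (½)/(-1))) = 4 + 3*(0 + (-6 + (½)*(-1))) = 4 + 3*(0 + (-6 - ½)) = 4 + 3*(0 - 13/2) = 4 + 3*(-13/2) = 4 - 39/2 = -31/2 ≈ -15.500)
1294 + (2*(-5) + (3 - 1*(-5)))*(-21 + v) = 1294 + (2*(-5) + (3 - 1*(-5)))*(-21 - 31/2) = 1294 + (-10 + (3 + 5))*(-73/2) = 1294 + (-10 + 8)*(-73/2) = 1294 - 2*(-73/2) = 1294 + 73 = 1367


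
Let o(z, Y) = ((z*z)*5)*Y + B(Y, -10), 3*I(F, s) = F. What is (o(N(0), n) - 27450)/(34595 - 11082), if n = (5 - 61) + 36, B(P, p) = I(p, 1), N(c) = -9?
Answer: -106660/70539 ≈ -1.5121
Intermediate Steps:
I(F, s) = F/3
B(P, p) = p/3
n = -20 (n = -56 + 36 = -20)
o(z, Y) = -10/3 + 5*Y*z² (o(z, Y) = ((z*z)*5)*Y + (⅓)*(-10) = (z²*5)*Y - 10/3 = (5*z²)*Y - 10/3 = 5*Y*z² - 10/3 = -10/3 + 5*Y*z²)
(o(N(0), n) - 27450)/(34595 - 11082) = ((-10/3 + 5*(-20)*(-9)²) - 27450)/(34595 - 11082) = ((-10/3 + 5*(-20)*81) - 27450)/23513 = ((-10/3 - 8100) - 27450)*(1/23513) = (-24310/3 - 27450)*(1/23513) = -106660/3*1/23513 = -106660/70539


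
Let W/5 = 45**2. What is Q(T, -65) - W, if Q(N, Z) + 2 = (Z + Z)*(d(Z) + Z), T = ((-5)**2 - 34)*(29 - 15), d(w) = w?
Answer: 6773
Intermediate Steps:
T = -126 (T = (25 - 34)*14 = -9*14 = -126)
W = 10125 (W = 5*45**2 = 5*2025 = 10125)
Q(N, Z) = -2 + 4*Z**2 (Q(N, Z) = -2 + (Z + Z)*(Z + Z) = -2 + (2*Z)*(2*Z) = -2 + 4*Z**2)
Q(T, -65) - W = (-2 + 4*(-65)**2) - 1*10125 = (-2 + 4*4225) - 10125 = (-2 + 16900) - 10125 = 16898 - 10125 = 6773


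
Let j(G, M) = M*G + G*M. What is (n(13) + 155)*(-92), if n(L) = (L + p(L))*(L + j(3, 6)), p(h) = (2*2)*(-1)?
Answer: -54832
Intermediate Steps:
p(h) = -4 (p(h) = 4*(-1) = -4)
j(G, M) = 2*G*M (j(G, M) = G*M + G*M = 2*G*M)
n(L) = (-4 + L)*(36 + L) (n(L) = (L - 4)*(L + 2*3*6) = (-4 + L)*(L + 36) = (-4 + L)*(36 + L))
(n(13) + 155)*(-92) = ((-144 + 13² + 32*13) + 155)*(-92) = ((-144 + 169 + 416) + 155)*(-92) = (441 + 155)*(-92) = 596*(-92) = -54832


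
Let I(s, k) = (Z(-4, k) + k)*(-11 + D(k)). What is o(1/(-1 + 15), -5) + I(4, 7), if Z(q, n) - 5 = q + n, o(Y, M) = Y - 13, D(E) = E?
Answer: -1021/14 ≈ -72.929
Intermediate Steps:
o(Y, M) = -13 + Y
Z(q, n) = 5 + n + q (Z(q, n) = 5 + (q + n) = 5 + (n + q) = 5 + n + q)
I(s, k) = (1 + 2*k)*(-11 + k) (I(s, k) = ((5 + k - 4) + k)*(-11 + k) = ((1 + k) + k)*(-11 + k) = (1 + 2*k)*(-11 + k))
o(1/(-1 + 15), -5) + I(4, 7) = (-13 + 1/(-1 + 15)) + (-11 - 21*7 + 2*7**2) = (-13 + 1/14) + (-11 - 147 + 2*49) = (-13 + 1/14) + (-11 - 147 + 98) = -181/14 - 60 = -1021/14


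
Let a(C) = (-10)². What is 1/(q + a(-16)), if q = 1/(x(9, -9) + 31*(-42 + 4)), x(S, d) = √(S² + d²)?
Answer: 138751022/13874984401 + 9*√2/13874984401 ≈ 0.010000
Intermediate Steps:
a(C) = 100
q = 1/(-1178 + 9*√2) (q = 1/(√(9² + (-9)²) + 31*(-42 + 4)) = 1/(√(81 + 81) + 31*(-38)) = 1/(√162 - 1178) = 1/(9*√2 - 1178) = 1/(-1178 + 9*√2) ≈ -0.00085817)
1/(q + a(-16)) = 1/((-589/693761 - 9*√2/1387522) + 100) = 1/(69375511/693761 - 9*√2/1387522)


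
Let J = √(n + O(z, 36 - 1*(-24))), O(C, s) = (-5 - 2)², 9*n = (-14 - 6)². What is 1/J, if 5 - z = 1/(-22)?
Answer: 3/29 ≈ 0.10345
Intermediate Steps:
z = 111/22 (z = 5 - 1/(-22) = 5 - 1*(-1/22) = 5 + 1/22 = 111/22 ≈ 5.0455)
n = 400/9 (n = (-14 - 6)²/9 = (⅑)*(-20)² = (⅑)*400 = 400/9 ≈ 44.444)
O(C, s) = 49 (O(C, s) = (-7)² = 49)
J = 29/3 (J = √(400/9 + 49) = √(841/9) = 29/3 ≈ 9.6667)
1/J = 1/(29/3) = 3/29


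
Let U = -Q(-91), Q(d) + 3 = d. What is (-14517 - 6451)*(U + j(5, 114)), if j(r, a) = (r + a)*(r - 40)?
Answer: 85360728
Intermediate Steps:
j(r, a) = (-40 + r)*(a + r) (j(r, a) = (a + r)*(-40 + r) = (-40 + r)*(a + r))
Q(d) = -3 + d
U = 94 (U = -(-3 - 91) = -1*(-94) = 94)
(-14517 - 6451)*(U + j(5, 114)) = (-14517 - 6451)*(94 + (5**2 - 40*114 - 40*5 + 114*5)) = -20968*(94 + (25 - 4560 - 200 + 570)) = -20968*(94 - 4165) = -20968*(-4071) = 85360728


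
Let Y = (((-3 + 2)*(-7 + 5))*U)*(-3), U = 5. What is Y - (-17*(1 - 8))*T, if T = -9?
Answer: 1041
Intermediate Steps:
Y = -30 (Y = (((-3 + 2)*(-7 + 5))*5)*(-3) = (-1*(-2)*5)*(-3) = (2*5)*(-3) = 10*(-3) = -30)
Y - (-17*(1 - 8))*T = -30 - (-17*(1 - 8))*(-9) = -30 - (-17*(-7))*(-9) = -30 - 119*(-9) = -30 - 1*(-1071) = -30 + 1071 = 1041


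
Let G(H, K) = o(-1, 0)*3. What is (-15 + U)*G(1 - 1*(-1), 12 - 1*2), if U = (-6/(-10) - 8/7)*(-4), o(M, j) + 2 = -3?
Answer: 1347/7 ≈ 192.43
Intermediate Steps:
o(M, j) = -5 (o(M, j) = -2 - 3 = -5)
G(H, K) = -15 (G(H, K) = -5*3 = -15)
U = 76/35 (U = (-6*(-⅒) - 8*⅐)*(-4) = (⅗ - 8/7)*(-4) = -19/35*(-4) = 76/35 ≈ 2.1714)
(-15 + U)*G(1 - 1*(-1), 12 - 1*2) = (-15 + 76/35)*(-15) = -449/35*(-15) = 1347/7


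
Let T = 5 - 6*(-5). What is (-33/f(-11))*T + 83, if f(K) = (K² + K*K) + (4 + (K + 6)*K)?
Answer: 3404/43 ≈ 79.163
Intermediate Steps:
f(K) = 4 + 2*K² + K*(6 + K) (f(K) = (K² + K²) + (4 + (6 + K)*K) = 2*K² + (4 + K*(6 + K)) = 4 + 2*K² + K*(6 + K))
T = 35 (T = 5 + 30 = 35)
(-33/f(-11))*T + 83 = -33/(4 + 3*(-11)² + 6*(-11))*35 + 83 = -33/(4 + 3*121 - 66)*35 + 83 = -33/(4 + 363 - 66)*35 + 83 = -33/301*35 + 83 = -165/43 + 83 = 3404/43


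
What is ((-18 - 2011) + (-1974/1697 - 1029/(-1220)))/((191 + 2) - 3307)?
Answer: 4201381927/6447038760 ≈ 0.65168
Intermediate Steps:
((-18 - 2011) + (-1974/1697 - 1029/(-1220)))/((191 + 2) - 3307) = (-2029 + (-1974*1/1697 - 1029*(-1/1220)))/(193 - 3307) = (-2029 + (-1974/1697 + 1029/1220))/(-3114) = (-2029 - 662067/2070340)*(-1/3114) = -4201381927/2070340*(-1/3114) = 4201381927/6447038760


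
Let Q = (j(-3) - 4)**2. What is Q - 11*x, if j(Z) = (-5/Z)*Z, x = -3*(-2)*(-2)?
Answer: 213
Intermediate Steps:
x = -12 (x = 6*(-2) = -12)
j(Z) = -5
Q = 81 (Q = (-5 - 4)**2 = (-9)**2 = 81)
Q - 11*x = 81 - 11*(-12) = 81 + 132 = 213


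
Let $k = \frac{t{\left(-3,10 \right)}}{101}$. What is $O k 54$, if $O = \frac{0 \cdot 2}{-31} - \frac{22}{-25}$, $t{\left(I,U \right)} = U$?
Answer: $\frac{2376}{505} \approx 4.7049$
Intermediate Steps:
$O = \frac{22}{25}$ ($O = 0 \left(- \frac{1}{31}\right) - - \frac{22}{25} = 0 + \frac{22}{25} = \frac{22}{25} \approx 0.88$)
$k = \frac{10}{101} \approx 0.09901$
$O k 54 = \frac{22}{25} \cdot \frac{10}{101} \cdot 54 = \frac{44}{505} \cdot 54 = \frac{2376}{505}$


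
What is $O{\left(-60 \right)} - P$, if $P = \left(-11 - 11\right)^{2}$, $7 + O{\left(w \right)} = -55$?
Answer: $-546$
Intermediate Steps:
$O{\left(w \right)} = -62$ ($O{\left(w \right)} = -7 - 55 = -62$)
$P = 484$ ($P = \left(-22\right)^{2} = 484$)
$O{\left(-60 \right)} - P = -62 - 484 = -546$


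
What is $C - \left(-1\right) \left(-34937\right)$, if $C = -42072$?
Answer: $-77009$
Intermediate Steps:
$C - \left(-1\right) \left(-34937\right) = -42072 - \left(-1\right) \left(-34937\right) = -42072 - 34937 = -77009$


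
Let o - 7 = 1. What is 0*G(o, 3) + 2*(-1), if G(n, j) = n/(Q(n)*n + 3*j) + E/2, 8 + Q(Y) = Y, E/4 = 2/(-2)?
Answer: -2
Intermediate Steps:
E = -4 (E = 4*(2/(-2)) = 4*(2*(-½)) = 4*(-1) = -4)
Q(Y) = -8 + Y
o = 8 (o = 7 + 1 = 8)
G(n, j) = -2 + n/(3*j + n*(-8 + n)) (G(n, j) = n/((-8 + n)*n + 3*j) - 4/2 = n/(n*(-8 + n) + 3*j) - 4*½ = n/(3*j + n*(-8 + n)) - 2 = -2 + n/(3*j + n*(-8 + n)))
0*G(o, 3) + 2*(-1) = 0*((8 - 6*3 - 2*8*(-8 + 8))/(3*3 + 8*(-8 + 8))) + 2*(-1) = 0*((8 - 18 - 2*8*0)/(9 + 8*0)) - 2 = 0*((8 - 18 + 0)/(9 + 0)) - 2 = 0*(-10/9) - 2 = 0 - 2 = -2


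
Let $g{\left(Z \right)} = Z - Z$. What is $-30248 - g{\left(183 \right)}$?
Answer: $-30248$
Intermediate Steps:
$g{\left(Z \right)} = 0$
$-30248 - g{\left(183 \right)} = -30248 - 0 = -30248 + 0 = -30248$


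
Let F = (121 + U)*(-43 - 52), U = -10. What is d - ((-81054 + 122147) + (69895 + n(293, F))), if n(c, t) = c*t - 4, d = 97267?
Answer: 3075968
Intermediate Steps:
F = -10545 (F = (121 - 10)*(-43 - 52) = 111*(-95) = -10545)
n(c, t) = -4 + c*t
d - ((-81054 + 122147) + (69895 + n(293, F))) = 97267 - ((-81054 + 122147) + (69895 + (-4 + 293*(-10545)))) = 97267 - (41093 + (69895 + (-4 - 3089685))) = 97267 - (41093 + (69895 - 3089689)) = 97267 - (41093 - 3019794) = 97267 - 1*(-2978701) = 97267 + 2978701 = 3075968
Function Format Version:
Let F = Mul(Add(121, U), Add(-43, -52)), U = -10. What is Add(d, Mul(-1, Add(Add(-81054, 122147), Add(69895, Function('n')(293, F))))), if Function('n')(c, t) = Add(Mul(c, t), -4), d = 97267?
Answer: 3075968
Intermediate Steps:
F = -10545 (F = Mul(Add(121, -10), Add(-43, -52)) = Mul(111, -95) = -10545)
Function('n')(c, t) = Add(-4, Mul(c, t))
Add(d, Mul(-1, Add(Add(-81054, 122147), Add(69895, Function('n')(293, F))))) = Add(97267, Mul(-1, Add(Add(-81054, 122147), Add(69895, Add(-4, Mul(293, -10545)))))) = Add(97267, Mul(-1, Add(41093, Add(69895, Add(-4, -3089685))))) = Add(97267, Mul(-1, Add(41093, Add(69895, -3089689)))) = Add(97267, Mul(-1, Add(41093, -3019794))) = Add(97267, Mul(-1, -2978701)) = Add(97267, 2978701) = 3075968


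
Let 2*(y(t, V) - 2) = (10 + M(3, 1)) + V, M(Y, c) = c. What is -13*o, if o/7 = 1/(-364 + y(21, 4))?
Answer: 182/709 ≈ 0.25670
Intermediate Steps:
y(t, V) = 15/2 + V/2 (y(t, V) = 2 + ((10 + 1) + V)/2 = 2 + (11 + V)/2 = 2 + (11/2 + V/2) = 15/2 + V/2)
o = -14/709 (o = 7/(-364 + (15/2 + (½)*4)) = 7/(-364 + (15/2 + 2)) = 7/(-364 + 19/2) = 7/(-709/2) = 7*(-2/709) = -14/709 ≈ -0.019746)
-13*o = -13*(-14/709) = 182/709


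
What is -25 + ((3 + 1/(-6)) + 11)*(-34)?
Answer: -1486/3 ≈ -495.33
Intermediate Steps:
-25 + ((3 + 1/(-6)) + 11)*(-34) = -25 + ((3 - ⅙) + 11)*(-34) = -25 + (17/6 + 11)*(-34) = -25 + (83/6)*(-34) = -25 - 1411/3 = -1486/3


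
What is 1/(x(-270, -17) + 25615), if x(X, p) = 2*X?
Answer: 1/25075 ≈ 3.9880e-5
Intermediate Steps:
1/(x(-270, -17) + 25615) = 1/(2*(-270) + 25615) = 1/(-540 + 25615) = 1/25075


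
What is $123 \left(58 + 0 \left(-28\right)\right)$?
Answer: $7134$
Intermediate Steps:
$123 \left(58 + 0 \left(-28\right)\right) = 123 \left(58 + 0\right) = 123 \cdot 58 = 7134$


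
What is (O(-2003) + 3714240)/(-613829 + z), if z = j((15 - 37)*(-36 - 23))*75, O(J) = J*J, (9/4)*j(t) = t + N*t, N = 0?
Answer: -23178747/1711687 ≈ -13.541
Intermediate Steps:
j(t) = 4*t/9 (j(t) = 4*(t + 0*t)/9 = 4*(t + 0)/9 = 4*t/9)
O(J) = J**2
z = 129800/3 (z = (4*((15 - 37)*(-36 - 23))/9)*75 = (4*(-22*(-59))/9)*75 = ((4/9)*1298)*75 = (5192/9)*75 = 129800/3 ≈ 43267.)
(O(-2003) + 3714240)/(-613829 + z) = ((-2003)**2 + 3714240)/(-613829 + 129800/3) = (4012009 + 3714240)/(-1711687/3) = 7726249*(-3/1711687) = -23178747/1711687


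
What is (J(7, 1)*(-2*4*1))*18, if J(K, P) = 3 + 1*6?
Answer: -1296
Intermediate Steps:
J(K, P) = 9 (J(K, P) = 3 + 6 = 9)
(J(7, 1)*(-2*4*1))*18 = (9*(-2*4*1))*18 = (9*(-8*1))*18 = (9*(-8))*18 = -72*18 = -1296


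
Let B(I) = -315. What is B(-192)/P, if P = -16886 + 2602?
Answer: 315/14284 ≈ 0.022053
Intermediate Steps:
P = -14284
B(-192)/P = -315/(-14284) = -315*(-1/14284) = 315/14284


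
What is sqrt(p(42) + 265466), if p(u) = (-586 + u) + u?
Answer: 2*sqrt(66241) ≈ 514.75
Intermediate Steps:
p(u) = -586 + 2*u
sqrt(p(42) + 265466) = sqrt((-586 + 2*42) + 265466) = sqrt((-586 + 84) + 265466) = sqrt(-502 + 265466) = sqrt(264964) = 2*sqrt(66241)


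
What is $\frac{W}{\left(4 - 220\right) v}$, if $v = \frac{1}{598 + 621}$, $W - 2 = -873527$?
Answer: $\frac{354942325}{72} \approx 4.9298 \cdot 10^{6}$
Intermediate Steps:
$W = -873525$ ($W = 2 - 873527 = -873525$)
$v = \frac{1}{1219} \approx 0.00082034$
$\frac{W}{\left(4 - 220\right) v} = - \frac{873525}{\left(4 - 220\right) \frac{1}{1219}} = - \frac{873525}{\left(-216\right) \frac{1}{1219}} = - \frac{873525}{- \frac{216}{1219}} = \left(-873525\right) \left(- \frac{1219}{216}\right) = \frac{354942325}{72}$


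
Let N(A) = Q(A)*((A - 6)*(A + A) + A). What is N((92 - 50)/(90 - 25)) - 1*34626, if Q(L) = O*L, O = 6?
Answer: -9515843754/274625 ≈ -34650.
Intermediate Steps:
Q(L) = 6*L
N(A) = 6*A*(A + 2*A*(-6 + A)) (N(A) = (6*A)*((A - 6)*(A + A) + A) = (6*A)*((-6 + A)*(2*A) + A) = (6*A)*(2*A*(-6 + A) + A) = (6*A)*(A + 2*A*(-6 + A)) = 6*A*(A + 2*A*(-6 + A)))
N((92 - 50)/(90 - 25)) - 1*34626 = ((92 - 50)/(90 - 25))²*(-66 + 12*((92 - 50)/(90 - 25))) - 1*34626 = (42/65)²*(-66 + 12*(42/65)) - 34626 = 1764*(-66 + 504/65)/4225 - 34626 = (1764/4225)*(-3786/65) - 34626 = -6678504/274625 - 34626 = -9515843754/274625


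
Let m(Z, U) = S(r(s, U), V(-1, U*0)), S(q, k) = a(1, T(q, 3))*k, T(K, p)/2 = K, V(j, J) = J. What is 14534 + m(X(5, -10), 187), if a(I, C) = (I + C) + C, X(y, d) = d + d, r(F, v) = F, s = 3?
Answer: 14534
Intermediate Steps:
X(y, d) = 2*d
T(K, p) = 2*K
a(I, C) = I + 2*C (a(I, C) = (C + I) + C = I + 2*C)
S(q, k) = k*(1 + 4*q) (S(q, k) = (1 + 2*(2*q))*k = (1 + 4*q)*k = k*(1 + 4*q))
m(Z, U) = 0 (m(Z, U) = (U*0)*(1 + 4*3) = 0*(1 + 12) = 0*13 = 0)
14534 + m(X(5, -10), 187) = 14534 + 0 = 14534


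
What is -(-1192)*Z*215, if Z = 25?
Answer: 6407000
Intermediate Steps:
-(-1192)*Z*215 = -(-1192)*25*215 = -149*(-200)*215 = 29800*215 = 6407000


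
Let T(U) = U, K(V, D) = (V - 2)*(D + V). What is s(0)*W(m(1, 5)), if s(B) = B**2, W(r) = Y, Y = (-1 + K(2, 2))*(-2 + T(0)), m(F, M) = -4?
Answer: 0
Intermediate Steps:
K(V, D) = (-2 + V)*(D + V)
Y = 2 (Y = (-1 + (2**2 - 2*2 - 2*2 + 2*2))*(-2 + 0) = (-1 + (4 - 4 - 4 + 4))*(-2) = (-1 + 0)*(-2) = -1*(-2) = 2)
W(r) = 2
s(0)*W(m(1, 5)) = 0**2*2 = 0*2 = 0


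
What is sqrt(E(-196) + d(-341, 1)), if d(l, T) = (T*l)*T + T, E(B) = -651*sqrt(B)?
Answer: sqrt(-340 - 9114*I) ≈ 66.258 - 68.776*I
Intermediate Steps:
d(l, T) = T + l*T**2 (d(l, T) = l*T**2 + T = T + l*T**2)
sqrt(E(-196) + d(-341, 1)) = sqrt(-9114*I + 1*(1 + 1*(-341))) = sqrt(-9114*I + 1*(1 - 341)) = sqrt(-9114*I + 1*(-340)) = sqrt(-9114*I - 340) = sqrt(-340 - 9114*I)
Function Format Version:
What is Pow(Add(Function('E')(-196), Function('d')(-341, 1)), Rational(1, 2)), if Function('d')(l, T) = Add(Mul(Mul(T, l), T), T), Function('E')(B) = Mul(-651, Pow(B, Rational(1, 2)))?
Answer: Pow(Add(-340, Mul(-9114, I)), Rational(1, 2)) ≈ Add(66.258, Mul(-68.776, I))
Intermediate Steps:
Function('d')(l, T) = Add(T, Mul(l, Pow(T, 2))) (Function('d')(l, T) = Add(Mul(l, Pow(T, 2)), T) = Add(T, Mul(l, Pow(T, 2))))
Pow(Add(Function('E')(-196), Function('d')(-341, 1)), Rational(1, 2)) = Pow(Add(Mul(-651, Pow(-196, Rational(1, 2))), Mul(1, Add(1, Mul(1, -341)))), Rational(1, 2)) = Pow(Add(Mul(-651, Mul(14, I)), Mul(1, Add(1, -341))), Rational(1, 2)) = Pow(Add(Mul(-9114, I), Mul(1, -340)), Rational(1, 2)) = Pow(Add(Mul(-9114, I), -340), Rational(1, 2)) = Pow(Add(-340, Mul(-9114, I)), Rational(1, 2))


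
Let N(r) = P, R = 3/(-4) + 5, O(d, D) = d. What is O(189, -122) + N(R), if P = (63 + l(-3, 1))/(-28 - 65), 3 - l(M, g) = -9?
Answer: 5834/31 ≈ 188.19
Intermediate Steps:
l(M, g) = 12 (l(M, g) = 3 - 1*(-9) = 3 + 9 = 12)
P = -25/31 (P = (63 + 12)/(-28 - 65) = 75/(-93) = 75*(-1/93) = -25/31 ≈ -0.80645)
R = 17/4 (R = 3*(-1/4) + 5 = -3/4 + 5 = 17/4 ≈ 4.2500)
N(r) = -25/31
O(189, -122) + N(R) = 189 - 25/31 = 5834/31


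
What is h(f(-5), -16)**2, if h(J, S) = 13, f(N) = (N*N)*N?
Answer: 169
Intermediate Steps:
f(N) = N**3 (f(N) = N**2*N = N**3)
h(f(-5), -16)**2 = 13**2 = 169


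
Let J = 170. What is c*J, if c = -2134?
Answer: -362780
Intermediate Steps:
c*J = -2134*170 = -362780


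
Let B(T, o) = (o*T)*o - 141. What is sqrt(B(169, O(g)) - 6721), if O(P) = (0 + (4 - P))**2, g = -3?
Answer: 3*sqrt(44323) ≈ 631.59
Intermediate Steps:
O(P) = (4 - P)**2
B(T, o) = -141 + T*o**2 (B(T, o) = (T*o)*o - 141 = T*o**2 - 141 = -141 + T*o**2)
sqrt(B(169, O(g)) - 6721) = sqrt((-141 + 169*((-4 - 3)**2)**2) - 6721) = sqrt((-141 + 169*((-7)**2)**2) - 6721) = sqrt((-141 + 169*49**2) - 6721) = sqrt((-141 + 169*2401) - 6721) = sqrt((-141 + 405769) - 6721) = sqrt(405628 - 6721) = sqrt(398907) = 3*sqrt(44323)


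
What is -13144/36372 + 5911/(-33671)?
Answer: -164391629/306170403 ≈ -0.53693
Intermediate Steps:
-13144/36372 + 5911/(-33671) = -13144*1/36372 + 5911*(-1/33671) = -3286/9093 - 5911/33671 = -164391629/306170403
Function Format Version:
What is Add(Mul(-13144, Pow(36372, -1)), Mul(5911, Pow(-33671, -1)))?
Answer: Rational(-164391629, 306170403) ≈ -0.53693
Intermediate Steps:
Add(Mul(-13144, Pow(36372, -1)), Mul(5911, Pow(-33671, -1))) = Add(Mul(-13144, Rational(1, 36372)), Mul(5911, Rational(-1, 33671))) = Add(Rational(-3286, 9093), Rational(-5911, 33671)) = Rational(-164391629, 306170403)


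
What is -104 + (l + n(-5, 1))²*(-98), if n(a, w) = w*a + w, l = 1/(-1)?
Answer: -2554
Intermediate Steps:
l = -1
n(a, w) = w + a*w (n(a, w) = a*w + w = w + a*w)
-104 + (l + n(-5, 1))²*(-98) = -104 + (-1 + 1*(1 - 5))²*(-98) = -104 + (-1 + 1*(-4))²*(-98) = -104 + (-1 - 4)²*(-98) = -104 + (-5)²*(-98) = -104 + 25*(-98) = -104 - 2450 = -2554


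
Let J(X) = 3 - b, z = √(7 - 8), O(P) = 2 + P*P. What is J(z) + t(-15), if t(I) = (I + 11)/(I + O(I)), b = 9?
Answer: -319/53 ≈ -6.0189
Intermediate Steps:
O(P) = 2 + P²
t(I) = (11 + I)/(2 + I + I²) (t(I) = (I + 11)/(I + (2 + I²)) = (11 + I)/(2 + I + I²))
z = I (z = √(-1) = I ≈ 1.0*I)
J(X) = -6 (J(X) = 3 - 1*9 = 3 - 9 = -6)
J(z) + t(-15) = -6 + (11 - 15)/(2 - 15 + (-15)²) = -6 - 4/(2 - 15 + 225) = -6 - 4/212 = -6 + (1/212)*(-4) = -6 - 1/53 = -319/53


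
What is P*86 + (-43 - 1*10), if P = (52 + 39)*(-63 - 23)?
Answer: -673089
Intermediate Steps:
P = -7826 (P = 91*(-86) = -7826)
P*86 + (-43 - 1*10) = -7826*86 + (-43 - 1*10) = -673036 + (-43 - 10) = -673036 - 53 = -673089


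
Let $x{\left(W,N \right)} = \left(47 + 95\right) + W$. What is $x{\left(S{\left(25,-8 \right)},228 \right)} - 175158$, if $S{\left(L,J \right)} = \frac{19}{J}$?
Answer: $- \frac{1400147}{8} \approx -1.7502 \cdot 10^{5}$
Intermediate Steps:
$x{\left(W,N \right)} = 142 + W$
$x{\left(S{\left(25,-8 \right)},228 \right)} - 175158 = \left(142 + \frac{19}{-8}\right) - 175158 = \left(142 + 19 \left(- \frac{1}{8}\right)\right) - 175158 = \left(142 - \frac{19}{8}\right) - 175158 = \frac{1117}{8} - 175158 = - \frac{1400147}{8}$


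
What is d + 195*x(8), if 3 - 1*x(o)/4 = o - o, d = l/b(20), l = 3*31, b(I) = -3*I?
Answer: 46769/20 ≈ 2338.4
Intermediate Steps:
l = 93
d = -31/20 (d = 93/((-3*20)) = 93/(-60) = 93*(-1/60) = -31/20 ≈ -1.5500)
x(o) = 12 (x(o) = 12 - 4*(o - o) = 12 - 4*0 = 12 + 0 = 12)
d + 195*x(8) = -31/20 + 195*12 = -31/20 + 2340 = 46769/20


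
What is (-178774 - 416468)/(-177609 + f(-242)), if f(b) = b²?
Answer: 595242/119045 ≈ 5.0001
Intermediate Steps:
(-178774 - 416468)/(-177609 + f(-242)) = (-178774 - 416468)/(-177609 + (-242)²) = -595242/(-177609 + 58564) = -595242/(-119045) = -595242*(-1/119045) = 595242/119045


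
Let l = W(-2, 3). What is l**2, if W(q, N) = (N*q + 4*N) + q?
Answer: 16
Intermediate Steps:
W(q, N) = q + 4*N + N*q (W(q, N) = (4*N + N*q) + q = q + 4*N + N*q)
l = 4 (l = -2 + 4*3 + 3*(-2) = -2 + 12 - 6 = 4)
l**2 = 4**2 = 16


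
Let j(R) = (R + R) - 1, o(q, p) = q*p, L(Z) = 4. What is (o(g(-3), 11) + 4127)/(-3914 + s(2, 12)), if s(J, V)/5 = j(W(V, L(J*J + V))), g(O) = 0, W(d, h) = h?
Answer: -4127/3879 ≈ -1.0639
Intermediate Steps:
o(q, p) = p*q
j(R) = -1 + 2*R (j(R) = 2*R - 1 = -1 + 2*R)
s(J, V) = 35 (s(J, V) = 5*(-1 + 2*4) = 5*(-1 + 8) = 5*7 = 35)
(o(g(-3), 11) + 4127)/(-3914 + s(2, 12)) = (11*0 + 4127)/(-3914 + 35) = (0 + 4127)/(-3879) = 4127*(-1/3879) = -4127/3879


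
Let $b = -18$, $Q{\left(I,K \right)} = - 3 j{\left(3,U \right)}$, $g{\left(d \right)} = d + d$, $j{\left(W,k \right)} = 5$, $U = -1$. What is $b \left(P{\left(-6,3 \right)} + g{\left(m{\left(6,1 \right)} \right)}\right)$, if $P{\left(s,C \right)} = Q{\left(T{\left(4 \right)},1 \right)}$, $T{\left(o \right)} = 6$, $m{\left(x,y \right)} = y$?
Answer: $234$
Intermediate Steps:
$g{\left(d \right)} = 2 d$
$Q{\left(I,K \right)} = -15$ ($Q{\left(I,K \right)} = \left(-3\right) 5 = -15$)
$P{\left(s,C \right)} = -15$
$b \left(P{\left(-6,3 \right)} + g{\left(m{\left(6,1 \right)} \right)}\right) = - 18 \left(-15 + 2 \cdot 1\right) = - 18 \left(-15 + 2\right) = \left(-18\right) \left(-13\right) = 234$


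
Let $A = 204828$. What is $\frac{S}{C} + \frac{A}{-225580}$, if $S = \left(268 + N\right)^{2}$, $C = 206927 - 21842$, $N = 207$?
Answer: $\frac{649294856}{2087573715} \approx 0.31103$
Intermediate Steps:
$C = 185085$ ($C = 206927 - 21842 = 185085$)
$S = 225625$ ($S = \left(268 + 207\right)^{2} = 475^{2} = 225625$)
$\frac{S}{C} + \frac{A}{-225580} = \frac{225625}{185085} + \frac{204828}{-225580} = 225625 \cdot \frac{1}{185085} + 204828 \left(- \frac{1}{225580}\right) = \frac{45125}{37017} - \frac{51207}{56395} = \frac{649294856}{2087573715}$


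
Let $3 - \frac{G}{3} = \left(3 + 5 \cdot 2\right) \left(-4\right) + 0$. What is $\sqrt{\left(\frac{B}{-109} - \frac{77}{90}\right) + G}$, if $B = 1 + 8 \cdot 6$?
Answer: $\frac{\sqrt{1750373230}}{3270} \approx 12.794$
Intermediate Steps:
$B = 49$ ($B = 1 + 48 = 49$)
$G = 165$ ($G = 9 - 3 \left(\left(3 + 5 \cdot 2\right) \left(-4\right) + 0\right) = 9 - 3 \left(\left(3 + 10\right) \left(-4\right) + 0\right) = 9 - 3 \left(13 \left(-4\right) + 0\right) = 9 - 3 \left(-52 + 0\right) = 9 - -156 = 9 + 156 = 165$)
$\sqrt{\left(\frac{B}{-109} - \frac{77}{90}\right) + G} = \sqrt{\left(\frac{49}{-109} - \frac{77}{90}\right) + 165} = \sqrt{\left(49 \left(- \frac{1}{109}\right) - \frac{77}{90}\right) + 165} = \sqrt{\left(- \frac{49}{109} - \frac{77}{90}\right) + 165} = \sqrt{- \frac{12803}{9810} + 165} = \sqrt{\frac{1605847}{9810}} = \frac{\sqrt{1750373230}}{3270}$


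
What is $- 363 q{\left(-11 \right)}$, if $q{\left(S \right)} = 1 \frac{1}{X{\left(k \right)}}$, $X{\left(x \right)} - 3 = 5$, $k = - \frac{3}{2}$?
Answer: $- \frac{363}{8} \approx -45.375$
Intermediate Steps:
$k = - \frac{3}{2}$ ($k = \left(-3\right) \frac{1}{2} = - \frac{3}{2} \approx -1.5$)
$X{\left(x \right)} = 8$ ($X{\left(x \right)} = 3 + 5 = 8$)
$q{\left(S \right)} = \frac{1}{8}$ ($q{\left(S \right)} = 1 \cdot \frac{1}{8} = \frac{1}{8}$)
$- 363 q{\left(-11 \right)} = \left(-363\right) \frac{1}{8} = - \frac{363}{8}$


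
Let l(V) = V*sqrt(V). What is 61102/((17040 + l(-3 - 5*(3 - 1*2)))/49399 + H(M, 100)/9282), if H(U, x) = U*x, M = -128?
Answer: -2117958527278747335/35843527489304 + 663392633166081*I*sqrt(2)/35843527489304 ≈ -59089.0 + 26.174*I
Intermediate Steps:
l(V) = V**(3/2)
61102/((17040 + l(-3 - 5*(3 - 1*2)))/49399 + H(M, 100)/9282) = 61102/((17040 + (-3 - 5*(3 - 1*2))**(3/2))/49399 - 128*100/9282) = 61102/((17040 + (-3 - 5*(3 - 2))**(3/2))*(1/49399) - 12800*1/9282) = 61102/((17040 + (-3 - 5*1)**(3/2))*(1/49399) - 6400/4641) = 61102/((17040 + (-3 - 5)**(3/2))*(1/49399) - 6400/4641) = 61102/((17040 + (-8)**(3/2))*(1/49399) - 6400/4641) = 61102/((17040 - 16*I*sqrt(2))*(1/49399) - 6400/4641) = 61102/((17040/49399 - 16*I*sqrt(2)/49399) - 6400/4641) = 61102/(-33867280/32751537 - 16*I*sqrt(2)/49399)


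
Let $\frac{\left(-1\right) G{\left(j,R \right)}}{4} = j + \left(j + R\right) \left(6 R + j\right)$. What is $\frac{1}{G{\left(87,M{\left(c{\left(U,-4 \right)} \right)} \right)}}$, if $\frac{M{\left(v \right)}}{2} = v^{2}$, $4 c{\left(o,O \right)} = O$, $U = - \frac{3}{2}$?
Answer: $- \frac{1}{35592} \approx -2.8096 \cdot 10^{-5}$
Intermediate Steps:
$U = - \frac{3}{2}$ ($U = \left(-3\right) \frac{1}{2} = - \frac{3}{2} \approx -1.5$)
$c{\left(o,O \right)} = \frac{O}{4}$
$M{\left(v \right)} = 2 v^{2}$
$G{\left(j,R \right)} = - 4 j - 4 \left(R + j\right) \left(j + 6 R\right)$ ($G{\left(j,R \right)} = - 4 \left(j + \left(j + R\right) \left(6 R + j\right)\right) = - 4 \left(j + \left(R + j\right) \left(j + 6 R\right)\right) = - 4 j - 4 \left(R + j\right) \left(j + 6 R\right)$)
$\frac{1}{G{\left(87,M{\left(c{\left(U,-4 \right)} \right)} \right)}} = \frac{1}{- 24 \left(2 \left(\frac{1}{4} \left(-4\right)\right)^{2}\right)^{2} - 348 - 4 \cdot 87^{2} - 28 \cdot 2 \left(\frac{1}{4} \left(-4\right)\right)^{2} \cdot 87} = \frac{1}{- 24 \left(2 \left(-1\right)^{2}\right)^{2} - 348 - 30276 - 28 \cdot 2 \left(-1\right)^{2} \cdot 87} = \frac{1}{- 24 \left(2 \cdot 1\right)^{2} - 348 - 30276 - 28 \cdot 2 \cdot 1 \cdot 87} = \frac{1}{- 24 \cdot 2^{2} - 348 - 30276 - 56 \cdot 87} = \frac{1}{\left(-24\right) 4 - 348 - 30276 - 4872} = \frac{1}{-96 - 348 - 30276 - 4872} = \frac{1}{-35592} = - \frac{1}{35592}$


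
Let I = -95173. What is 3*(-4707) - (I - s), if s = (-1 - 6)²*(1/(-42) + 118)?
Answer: 520997/6 ≈ 86833.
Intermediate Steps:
s = 34685/6 (s = (-7)²*(-1/42 + 118) = 49*(4955/42) = 34685/6 ≈ 5780.8)
3*(-4707) - (I - s) = 3*(-4707) - (-95173 - 1*34685/6) = -14121 - (-95173 - 34685/6) = -14121 - 1*(-605723/6) = -14121 + 605723/6 = 520997/6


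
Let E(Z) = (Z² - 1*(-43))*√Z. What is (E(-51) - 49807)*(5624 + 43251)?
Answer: -2434317125 + 129225500*I*√51 ≈ -2.4343e+9 + 9.2285e+8*I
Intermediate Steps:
E(Z) = √Z*(43 + Z²) (E(Z) = (Z² + 43)*√Z = (43 + Z²)*√Z = √Z*(43 + Z²))
(E(-51) - 49807)*(5624 + 43251) = (√(-51)*(43 + (-51)²) - 49807)*(5624 + 43251) = ((I*√51)*(43 + 2601) - 49807)*48875 = ((I*√51)*2644 - 49807)*48875 = (2644*I*√51 - 49807)*48875 = (-49807 + 2644*I*√51)*48875 = -2434317125 + 129225500*I*√51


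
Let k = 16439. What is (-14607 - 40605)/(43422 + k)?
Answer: -55212/59861 ≈ -0.92234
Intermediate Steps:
(-14607 - 40605)/(43422 + k) = (-14607 - 40605)/(43422 + 16439) = -55212/59861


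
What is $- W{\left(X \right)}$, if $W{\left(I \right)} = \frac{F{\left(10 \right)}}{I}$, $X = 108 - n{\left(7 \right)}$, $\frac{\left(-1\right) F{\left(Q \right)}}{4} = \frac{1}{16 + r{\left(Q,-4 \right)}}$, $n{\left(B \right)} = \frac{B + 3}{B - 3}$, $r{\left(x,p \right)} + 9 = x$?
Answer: $\frac{8}{3587} \approx 0.0022303$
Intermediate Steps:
$r{\left(x,p \right)} = -9 + x$
$n{\left(B \right)} = \frac{3 + B}{-3 + B}$
$F{\left(Q \right)} = - \frac{4}{7 + Q}$ ($F{\left(Q \right)} = - \frac{4}{16 + \left(-9 + Q\right)} = - \frac{4}{7 + Q}$)
$X = \frac{211}{2}$ ($X = 108 - \frac{3 + 7}{-3 + 7} = 108 - \frac{1}{4} \cdot 10 = 108 - \frac{5}{2} = \frac{211}{2} \approx 105.5$)
$W{\left(I \right)} = - \frac{4}{17 I}$ ($W{\left(I \right)} = \frac{\left(-4\right) \frac{1}{7 + 10}}{I} = \frac{\left(-4\right) \frac{1}{17}}{I} = - \frac{4}{17 I}$)
$- W{\left(X \right)} = - \frac{-4}{17 \cdot \frac{211}{2}} = - \frac{\left(-4\right) 2}{17 \cdot 211} = \left(-1\right) \left(- \frac{8}{3587}\right) = \frac{8}{3587}$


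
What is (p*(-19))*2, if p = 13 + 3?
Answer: -608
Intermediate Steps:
p = 16
(p*(-19))*2 = (16*(-19))*2 = -304*2 = -608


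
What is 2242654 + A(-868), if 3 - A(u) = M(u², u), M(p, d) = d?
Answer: 2243525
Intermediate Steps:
A(u) = 3 - u
2242654 + A(-868) = 2242654 + (3 - 1*(-868)) = 2242654 + (3 + 868) = 2242654 + 871 = 2243525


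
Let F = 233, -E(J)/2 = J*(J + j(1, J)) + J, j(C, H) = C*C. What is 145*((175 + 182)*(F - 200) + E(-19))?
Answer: 1614575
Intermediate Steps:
j(C, H) = C**2
E(J) = -2*J - 2*J*(1 + J) (E(J) = -2*(J*(J + 1**2) + J) = -2*(J*(J + 1) + J) = -2*(J*(1 + J) + J) = -2*(J + J*(1 + J)) = -2*J - 2*J*(1 + J))
145*((175 + 182)*(F - 200) + E(-19)) = 145*((175 + 182)*(233 - 200) - 2*(-19)*(2 - 19)) = 145*(357*33 - 2*(-19)*(-17)) = 145*(11781 - 646) = 145*11135 = 1614575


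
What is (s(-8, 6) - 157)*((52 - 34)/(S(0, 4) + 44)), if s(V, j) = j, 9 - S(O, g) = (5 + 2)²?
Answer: -1359/2 ≈ -679.50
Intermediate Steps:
S(O, g) = -40 (S(O, g) = 9 - (5 + 2)² = 9 - 1*7² = 9 - 1*49 = 9 - 49 = -40)
(s(-8, 6) - 157)*((52 - 34)/(S(0, 4) + 44)) = (6 - 157)*((52 - 34)/(-40 + 44)) = -2718/4 = -151*9/2 = -1359/2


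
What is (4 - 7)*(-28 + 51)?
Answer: -69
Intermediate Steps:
(4 - 7)*(-28 + 51) = -3*23 = -69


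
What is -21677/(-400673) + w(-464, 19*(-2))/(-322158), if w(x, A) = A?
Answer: 3499322270/64540006167 ≈ 0.054219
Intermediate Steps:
-21677/(-400673) + w(-464, 19*(-2))/(-322158) = -21677/(-400673) + (19*(-2))/(-322158) = -21677*(-1/400673) - 38*(-1/322158) = 21677/400673 + 19/161079 = 3499322270/64540006167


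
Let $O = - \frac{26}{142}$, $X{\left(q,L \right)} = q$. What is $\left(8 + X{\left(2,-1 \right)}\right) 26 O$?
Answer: $- \frac{3380}{71} \approx -47.606$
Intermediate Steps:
$O = - \frac{13}{71}$ ($O = \left(-26\right) \frac{1}{142} = - \frac{13}{71} \approx -0.1831$)
$\left(8 + X{\left(2,-1 \right)}\right) 26 O = \left(8 + 2\right) 26 \left(- \frac{13}{71}\right) = 10 \cdot 26 \left(- \frac{13}{71}\right) = 260 \left(- \frac{13}{71}\right) = - \frac{3380}{71}$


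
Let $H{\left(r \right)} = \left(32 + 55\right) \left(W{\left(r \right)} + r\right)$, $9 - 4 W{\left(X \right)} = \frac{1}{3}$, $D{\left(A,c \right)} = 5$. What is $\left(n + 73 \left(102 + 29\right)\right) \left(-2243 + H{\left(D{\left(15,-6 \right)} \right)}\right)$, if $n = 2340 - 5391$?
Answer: $-10546184$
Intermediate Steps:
$W{\left(X \right)} = \frac{13}{6}$ ($W{\left(X \right)} = \frac{9}{4} - \frac{1}{4 \cdot 3} = \frac{9}{4} - \frac{1}{12} = \frac{13}{6}$)
$n = -3051$ ($n = 2340 - 5391 = -3051$)
$H{\left(r \right)} = \frac{377}{2} + 87 r$ ($H{\left(r \right)} = \left(32 + 55\right) \left(\frac{13}{6} + r\right) = 87 \left(\frac{13}{6} + r\right) = \frac{377}{2} + 87 r$)
$\left(n + 73 \left(102 + 29\right)\right) \left(-2243 + H{\left(D{\left(15,-6 \right)} \right)}\right) = \left(-3051 + 73 \left(102 + 29\right)\right) \left(-2243 + \left(\frac{377}{2} + 87 \cdot 5\right)\right) = \left(-3051 + 73 \cdot 131\right) \left(-2243 + \left(\frac{377}{2} + 435\right)\right) = \left(-3051 + 9563\right) \left(-2243 + \frac{1247}{2}\right) = 6512 \left(- \frac{3239}{2}\right) = -10546184$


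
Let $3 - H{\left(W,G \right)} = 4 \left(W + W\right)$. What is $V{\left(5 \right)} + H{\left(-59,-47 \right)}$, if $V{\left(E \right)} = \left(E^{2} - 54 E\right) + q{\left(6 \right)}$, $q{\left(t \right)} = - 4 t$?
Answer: $206$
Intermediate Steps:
$V{\left(E \right)} = -24 + E^{2} - 54 E$ ($V{\left(E \right)} = \left(E^{2} - 54 E\right) - 24 = -24 + E^{2} - 54 E$)
$H{\left(W,G \right)} = 3 - 8 W$ ($H{\left(W,G \right)} = 3 - 4 \left(W + W\right) = 3 - 4 \cdot 2 W = 3 - 8 W$)
$V{\left(5 \right)} + H{\left(-59,-47 \right)} = \left(-24 + 5^{2} - 270\right) + \left(3 - -472\right) = \left(-24 + 25 - 270\right) + \left(3 + 472\right) = -269 + 475 = 206$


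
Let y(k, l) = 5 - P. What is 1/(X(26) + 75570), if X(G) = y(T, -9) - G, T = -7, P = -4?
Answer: 1/75553 ≈ 1.3236e-5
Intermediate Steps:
y(k, l) = 9 (y(k, l) = 5 - 1*(-4) = 5 + 4 = 9)
X(G) = 9 - G
1/(X(26) + 75570) = 1/((9 - 1*26) + 75570) = 1/((9 - 26) + 75570) = 1/(-17 + 75570) = 1/75553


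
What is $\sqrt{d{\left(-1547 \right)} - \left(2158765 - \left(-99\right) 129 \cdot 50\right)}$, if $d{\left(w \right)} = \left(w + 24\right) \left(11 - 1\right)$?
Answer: $3 i \sqrt{312505} \approx 1677.1 i$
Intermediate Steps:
$d{\left(w \right)} = 240 + 10 w$ ($d{\left(w \right)} = \left(24 + w\right) 10 = 240 + 10 w$)
$\sqrt{d{\left(-1547 \right)} - \left(2158765 - \left(-99\right) 129 \cdot 50\right)} = \sqrt{\left(240 + 10 \left(-1547\right)\right) - \left(2158765 - \left(-99\right) 129 \cdot 50\right)} = \sqrt{\left(240 - 15470\right) - 2797315} = \sqrt{-15230 - 2797315} = \sqrt{-2812545} = 3 i \sqrt{312505}$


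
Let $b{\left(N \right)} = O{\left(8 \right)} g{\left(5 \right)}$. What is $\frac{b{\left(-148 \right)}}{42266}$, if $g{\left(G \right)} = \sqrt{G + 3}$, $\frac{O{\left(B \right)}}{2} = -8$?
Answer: $- \frac{16 \sqrt{2}}{21133} \approx -0.0010707$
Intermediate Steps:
$O{\left(B \right)} = -16$ ($O{\left(B \right)} = 2 \left(-8\right) = -16$)
$g{\left(G \right)} = \sqrt{3 + G}$
$b{\left(N \right)} = - 32 \sqrt{2}$ ($b{\left(N \right)} = - 16 \sqrt{3 + 5} = - 16 \sqrt{8} = - 16 \cdot 2 \sqrt{2} = - 32 \sqrt{2}$)
$\frac{b{\left(-148 \right)}}{42266} = \frac{\left(-32\right) \sqrt{2}}{42266} = - 32 \sqrt{2} \cdot \frac{1}{42266} = - \frac{16 \sqrt{2}}{21133}$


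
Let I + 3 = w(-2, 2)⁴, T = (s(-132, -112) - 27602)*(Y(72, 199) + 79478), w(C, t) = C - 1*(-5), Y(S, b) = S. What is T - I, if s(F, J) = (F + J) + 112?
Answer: -2206239778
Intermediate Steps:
s(F, J) = 112 + F + J
w(C, t) = 5 + C (w(C, t) = C + 5 = 5 + C)
T = -2206239700 (T = ((112 - 132 - 112) - 27602)*(72 + 79478) = (-132 - 27602)*79550 = -27734*79550 = -2206239700)
I = 78 (I = -3 + (5 - 2)⁴ = -3 + 3⁴ = -3 + 81 = 78)
T - I = -2206239700 - 1*78 = -2206239700 - 78 = -2206239778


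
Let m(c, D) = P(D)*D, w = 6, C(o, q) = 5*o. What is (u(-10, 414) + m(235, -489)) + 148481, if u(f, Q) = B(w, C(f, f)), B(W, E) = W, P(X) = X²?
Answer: -116781682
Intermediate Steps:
u(f, Q) = 6
m(c, D) = D³ (m(c, D) = D²*D = D³)
(u(-10, 414) + m(235, -489)) + 148481 = (6 + (-489)³) + 148481 = (6 - 116930169) + 148481 = -116930163 + 148481 = -116781682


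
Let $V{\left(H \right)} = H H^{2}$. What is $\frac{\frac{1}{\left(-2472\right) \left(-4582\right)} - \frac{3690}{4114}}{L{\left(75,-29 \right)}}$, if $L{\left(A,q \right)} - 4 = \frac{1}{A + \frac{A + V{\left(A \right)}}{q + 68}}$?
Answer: $- \frac{2612220852875}{11649782396208} \approx -0.22423$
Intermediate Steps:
$V{\left(H \right)} = H^{3}$
$L{\left(A,q \right)} = 4 + \frac{1}{A + \frac{A + A^{3}}{68 + q}}$ ($L{\left(A,q \right)} = 4 + \frac{1}{A + \frac{A + A^{3}}{q + 68}} = 4 + \frac{1}{A + \frac{A + A^{3}}{68 + q}}$)
$\frac{\frac{1}{\left(-2472\right) \left(-4582\right)} - \frac{3690}{4114}}{L{\left(75,-29 \right)}} = \frac{\frac{1}{\left(-2472\right) \left(-4582\right)} - \frac{3690}{4114}}{\frac{1}{75} \frac{1}{69 - 29 + 75^{2}} \left(68 - 29 + 4 \cdot 75^{3} + 276 \cdot 75 + 4 \cdot 75 \left(-29\right)\right)} = \frac{\left(- \frac{1}{2472}\right) \left(- \frac{1}{4582}\right) - \frac{1845}{2057}}{\frac{1}{75} \frac{1}{69 - 29 + 5625} \left(68 - 29 + 4 \cdot 421875 + 20700 - 8700\right)} = \frac{\frac{1}{11326704} - \frac{1845}{2057}}{\frac{1}{75} \cdot \frac{1}{5665} \left(68 - 29 + 1687500 + 20700 - 8700\right)} = - \frac{20897766823}{23299030128 \cdot \frac{1}{75} \cdot \frac{1}{5665} \cdot 1699539} = - \frac{20897766823}{23299030128 \cdot \frac{566513}{141625}} = \left(- \frac{20897766823}{23299030128}\right) \frac{141625}{566513} = - \frac{2612220852875}{11649782396208}$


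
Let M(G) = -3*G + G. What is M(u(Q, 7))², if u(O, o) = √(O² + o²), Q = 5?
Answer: 296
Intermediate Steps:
M(G) = -2*G
M(u(Q, 7))² = (-2*√(5² + 7²))² = (-2*√(25 + 49))² = (-2*√74)² = 296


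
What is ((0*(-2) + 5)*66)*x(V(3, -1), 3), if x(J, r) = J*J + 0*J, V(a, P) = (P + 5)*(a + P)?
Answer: 21120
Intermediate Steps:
V(a, P) = (5 + P)*(P + a)
x(J, r) = J**2 (x(J, r) = J**2 + 0 = J**2)
((0*(-2) + 5)*66)*x(V(3, -1), 3) = ((0*(-2) + 5)*66)*((-1)**2 + 5*(-1) + 5*3 - 1*3)**2 = ((0 + 5)*66)*(1 - 5 + 15 - 3)**2 = (5*66)*8**2 = 330*64 = 21120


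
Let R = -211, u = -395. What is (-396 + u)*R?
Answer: 166901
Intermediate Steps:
(-396 + u)*R = (-396 - 395)*(-211) = -791*(-211) = 166901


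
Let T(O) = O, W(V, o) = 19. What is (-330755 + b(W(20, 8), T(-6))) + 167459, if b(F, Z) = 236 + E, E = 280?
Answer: -162780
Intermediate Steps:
b(F, Z) = 516 (b(F, Z) = 236 + 280 = 516)
(-330755 + b(W(20, 8), T(-6))) + 167459 = (-330755 + 516) + 167459 = -330239 + 167459 = -162780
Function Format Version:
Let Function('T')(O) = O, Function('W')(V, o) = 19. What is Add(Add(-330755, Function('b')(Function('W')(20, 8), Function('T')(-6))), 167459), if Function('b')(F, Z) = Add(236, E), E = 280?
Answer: -162780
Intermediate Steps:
Function('b')(F, Z) = 516 (Function('b')(F, Z) = Add(236, 280) = 516)
Add(Add(-330755, Function('b')(Function('W')(20, 8), Function('T')(-6))), 167459) = Add(Add(-330755, 516), 167459) = Add(-330239, 167459) = -162780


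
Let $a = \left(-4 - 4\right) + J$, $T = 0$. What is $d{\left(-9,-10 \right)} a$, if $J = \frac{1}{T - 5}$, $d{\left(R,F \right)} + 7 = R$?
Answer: $\frac{656}{5} \approx 131.2$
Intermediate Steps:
$d{\left(R,F \right)} = -7 + R$
$J = - \frac{1}{5}$ ($J = \frac{1}{0 - 5} = \frac{1}{-5} = - \frac{1}{5} \approx -0.2$)
$a = - \frac{41}{5}$ ($a = \left(-4 - 4\right) - \frac{1}{5} = -8 - \frac{1}{5} = - \frac{41}{5} \approx -8.2$)
$d{\left(-9,-10 \right)} a = \left(-7 - 9\right) \left(- \frac{41}{5}\right) = \left(-16\right) \left(- \frac{41}{5}\right) = \frac{656}{5}$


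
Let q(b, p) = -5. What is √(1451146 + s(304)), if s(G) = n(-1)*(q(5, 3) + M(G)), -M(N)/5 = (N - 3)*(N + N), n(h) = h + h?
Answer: 14*√16741 ≈ 1811.4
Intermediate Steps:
n(h) = 2*h
M(N) = -10*N*(-3 + N) (M(N) = -5*(N - 3)*(N + N) = -5*(-3 + N)*2*N = -10*N*(-3 + N))
s(G) = 10 - 20*G*(3 - G) (s(G) = (2*(-1))*(-5 + 10*G*(3 - G)) = -2*(-5 + 10*G*(3 - G)) = 10 - 20*G*(3 - G))
√(1451146 + s(304)) = √(1451146 + (10 + 20*304*(-3 + 304))) = √(1451146 + (10 + 20*304*301)) = √(1451146 + (10 + 1830080)) = √(1451146 + 1830090) = √3281236 = 14*√16741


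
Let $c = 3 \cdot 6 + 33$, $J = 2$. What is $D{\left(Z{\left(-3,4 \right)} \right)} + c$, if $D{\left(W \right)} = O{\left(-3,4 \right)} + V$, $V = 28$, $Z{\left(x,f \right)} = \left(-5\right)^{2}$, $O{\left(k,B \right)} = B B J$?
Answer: $111$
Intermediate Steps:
$O{\left(k,B \right)} = 2 B^{2}$ ($O{\left(k,B \right)} = B B 2 = B^{2} \cdot 2 = 2 B^{2}$)
$Z{\left(x,f \right)} = 25$
$D{\left(W \right)} = 60$ ($D{\left(W \right)} = 2 \cdot 4^{2} + 28 = 2 \cdot 16 + 28 = 32 + 28 = 60$)
$c = 51$ ($c = 18 + 33 = 51$)
$D{\left(Z{\left(-3,4 \right)} \right)} + c = 60 + 51 = 111$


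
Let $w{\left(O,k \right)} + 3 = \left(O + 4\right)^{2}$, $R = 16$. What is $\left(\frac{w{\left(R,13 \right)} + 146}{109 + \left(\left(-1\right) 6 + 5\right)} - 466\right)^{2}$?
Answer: $\frac{275394025}{1296} \approx 2.125 \cdot 10^{5}$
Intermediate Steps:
$w{\left(O,k \right)} = -3 + \left(4 + O\right)^{2}$ ($w{\left(O,k \right)} = -3 + \left(O + 4\right)^{2} = -3 + \left(4 + O\right)^{2}$)
$\left(\frac{w{\left(R,13 \right)} + 146}{109 + \left(\left(-1\right) 6 + 5\right)} - 466\right)^{2} = \left(\frac{\left(-3 + \left(4 + 16\right)^{2}\right) + 146}{109 + \left(\left(-1\right) 6 + 5\right)} - 466\right)^{2} = \left(\frac{\left(-3 + 20^{2}\right) + 146}{109 + \left(-6 + 5\right)} - 466\right)^{2} = \left(\frac{\left(-3 + 400\right) + 146}{109 - 1} - 466\right)^{2} = \left(\frac{397 + 146}{108} - 466\right)^{2} = \left(543 \cdot \frac{1}{108} - 466\right)^{2} = \left(\frac{181}{36} - 466\right)^{2} = \left(- \frac{16595}{36}\right)^{2} = \frac{275394025}{1296}$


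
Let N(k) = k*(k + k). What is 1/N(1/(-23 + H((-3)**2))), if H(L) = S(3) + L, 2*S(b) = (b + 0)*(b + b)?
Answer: 25/2 ≈ 12.500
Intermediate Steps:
S(b) = b**2 (S(b) = ((b + 0)*(b + b))/2 = (b*(2*b))/2 = (2*b**2)/2 = b**2)
H(L) = 9 + L (H(L) = 3**2 + L = 9 + L)
N(k) = 2*k**2 (N(k) = k*(2*k) = 2*k**2)
1/N(1/(-23 + H((-3)**2))) = 1/(2*(1/(-23 + (9 + (-3)**2)))**2) = 1/(2*(1/(-23 + (9 + 9)))**2) = 1/(2*(1/(-23 + 18))**2) = 1/(2*(1/(-5))**2) = 1/(2*(-1/5)**2) = 1/(2*(1/25)) = 1/(2/25) = 25/2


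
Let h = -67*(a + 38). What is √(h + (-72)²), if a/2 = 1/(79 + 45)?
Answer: √10136318/62 ≈ 51.351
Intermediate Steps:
a = 1/62 (a = 2/(79 + 45) = 2/124 = 2*(1/124) = 1/62 ≈ 0.016129)
h = -157919/62 (h = -67*(1/62 + 38) = -67*2357/62 = -157919/62 ≈ -2547.1)
√(h + (-72)²) = √(-157919/62 + (-72)²) = √(-157919/62 + 5184) = √(163489/62) = √10136318/62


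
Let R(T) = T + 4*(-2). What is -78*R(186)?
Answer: -13884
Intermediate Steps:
R(T) = -8 + T (R(T) = T - 8 = -8 + T)
-78*R(186) = -78*(-8 + 186) = -78*178 = -13884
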